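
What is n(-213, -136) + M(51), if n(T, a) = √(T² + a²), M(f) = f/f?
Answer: 1 + √63865 ≈ 253.72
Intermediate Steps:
M(f) = 1
n(-213, -136) + M(51) = √((-213)² + (-136)²) + 1 = √(45369 + 18496) + 1 = √63865 + 1 = 1 + √63865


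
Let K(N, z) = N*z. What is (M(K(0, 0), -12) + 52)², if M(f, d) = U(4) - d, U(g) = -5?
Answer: 3481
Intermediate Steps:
M(f, d) = -5 - d
(M(K(0, 0), -12) + 52)² = ((-5 - 1*(-12)) + 52)² = ((-5 + 12) + 52)² = (7 + 52)² = 59² = 3481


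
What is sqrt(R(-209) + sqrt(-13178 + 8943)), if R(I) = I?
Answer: sqrt(-209 + 11*I*sqrt(35)) ≈ 2.2245 + 14.627*I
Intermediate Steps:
sqrt(R(-209) + sqrt(-13178 + 8943)) = sqrt(-209 + sqrt(-13178 + 8943)) = sqrt(-209 + sqrt(-4235)) = sqrt(-209 + 11*I*sqrt(35))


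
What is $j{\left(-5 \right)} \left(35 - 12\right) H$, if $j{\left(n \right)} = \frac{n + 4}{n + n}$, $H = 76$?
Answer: $\frac{874}{5} \approx 174.8$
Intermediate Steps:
$j{\left(n \right)} = \frac{4 + n}{2 n}$
$j{\left(-5 \right)} \left(35 - 12\right) H = \frac{4 - 5}{2 \left(-5\right)} \left(35 - 12\right) 76 = \frac{1}{2} \left(- \frac{1}{5}\right) \left(-1\right) \left(35 - 12\right) 76 = \frac{1}{10} \cdot 23 \cdot 76 = \frac{23}{10} \cdot 76 = \frac{874}{5}$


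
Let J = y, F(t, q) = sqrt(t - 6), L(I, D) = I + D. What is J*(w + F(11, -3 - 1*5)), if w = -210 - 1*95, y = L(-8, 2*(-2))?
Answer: 3660 - 12*sqrt(5) ≈ 3633.2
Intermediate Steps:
L(I, D) = D + I
F(t, q) = sqrt(-6 + t)
y = -12 (y = 2*(-2) - 8 = -4 - 8 = -12)
w = -305 (w = -210 - 95 = -305)
J = -12
J*(w + F(11, -3 - 1*5)) = -12*(-305 + sqrt(-6 + 11)) = -12*(-305 + sqrt(5)) = 3660 - 12*sqrt(5)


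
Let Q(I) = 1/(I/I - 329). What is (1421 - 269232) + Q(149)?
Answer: -87842009/328 ≈ -2.6781e+5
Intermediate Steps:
Q(I) = -1/328 (Q(I) = 1/(1 - 329) = 1/(-328) = -1/328)
(1421 - 269232) + Q(149) = (1421 - 269232) - 1/328 = -267811 - 1/328 = -87842009/328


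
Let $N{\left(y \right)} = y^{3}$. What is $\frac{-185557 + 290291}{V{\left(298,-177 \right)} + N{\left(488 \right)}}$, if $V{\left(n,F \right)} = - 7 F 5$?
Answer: $\frac{104734}{116220467} \approx 0.00090117$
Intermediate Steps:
$V{\left(n,F \right)} = - 35 F$
$\frac{-185557 + 290291}{V{\left(298,-177 \right)} + N{\left(488 \right)}} = \frac{-185557 + 290291}{\left(-35\right) \left(-177\right) + 488^{3}} = \frac{104734}{6195 + 116214272} = \frac{104734}{116220467}$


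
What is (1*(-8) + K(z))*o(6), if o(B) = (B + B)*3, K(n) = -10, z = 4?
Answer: -648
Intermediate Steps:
o(B) = 6*B (o(B) = (2*B)*3 = 6*B)
(1*(-8) + K(z))*o(6) = (1*(-8) - 10)*(6*6) = (-8 - 10)*36 = -18*36 = -648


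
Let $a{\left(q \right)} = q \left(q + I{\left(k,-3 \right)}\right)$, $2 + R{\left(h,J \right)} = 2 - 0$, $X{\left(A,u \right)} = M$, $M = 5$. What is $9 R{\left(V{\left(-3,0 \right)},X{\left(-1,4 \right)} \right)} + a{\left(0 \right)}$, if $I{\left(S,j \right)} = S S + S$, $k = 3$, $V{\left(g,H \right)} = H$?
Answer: $0$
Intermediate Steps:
$X{\left(A,u \right)} = 5$
$R{\left(h,J \right)} = 0$ ($R{\left(h,J \right)} = -2 + \left(2 - 0\right) = -2 + \left(2 + 0\right) = -2 + 2 = 0$)
$I{\left(S,j \right)} = S + S^{2}$ ($I{\left(S,j \right)} = S^{2} + S = S + S^{2}$)
$a{\left(q \right)} = q \left(12 + q\right)$ ($a{\left(q \right)} = q \left(q + 3 \left(1 + 3\right)\right) = q \left(q + 3 \cdot 4\right) = q \left(q + 12\right) = q \left(12 + q\right)$)
$9 R{\left(V{\left(-3,0 \right)},X{\left(-1,4 \right)} \right)} + a{\left(0 \right)} = 9 \cdot 0 + 0 \left(12 + 0\right) = 0 + 0 \cdot 12 = 0 + 0 = 0$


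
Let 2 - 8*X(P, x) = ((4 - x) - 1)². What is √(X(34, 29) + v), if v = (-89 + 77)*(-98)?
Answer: √4367/2 ≈ 33.042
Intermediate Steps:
X(P, x) = ¼ - (3 - x)²/8 (X(P, x) = ¼ - ((4 - x) - 1)²/8 = ¼ - (3 - x)²/8)
v = 1176 (v = -12*(-98) = 1176)
√(X(34, 29) + v) = √((¼ - (-3 + 29)²/8) + 1176) = √((¼ - ⅛*26²) + 1176) = √((¼ - ⅛*676) + 1176) = √((¼ - 169/2) + 1176) = √(-337/4 + 1176) = √(4367/4) = √4367/2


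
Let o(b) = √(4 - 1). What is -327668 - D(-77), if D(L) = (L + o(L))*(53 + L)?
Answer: -329516 + 24*√3 ≈ -3.2947e+5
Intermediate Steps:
o(b) = √3
D(L) = (53 + L)*(L + √3) (D(L) = (L + √3)*(53 + L) = (53 + L)*(L + √3))
-327668 - D(-77) = -327668 - ((-77)² + 53*(-77) + 53*√3 - 77*√3) = -327668 - (5929 - 4081 + 53*√3 - 77*√3) = -327668 - (1848 - 24*√3) = -327668 + (-1848 + 24*√3) = -329516 + 24*√3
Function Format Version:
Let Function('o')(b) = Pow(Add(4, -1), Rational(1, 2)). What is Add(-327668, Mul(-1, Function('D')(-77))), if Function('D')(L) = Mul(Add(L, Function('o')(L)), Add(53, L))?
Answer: Add(-329516, Mul(24, Pow(3, Rational(1, 2)))) ≈ -3.2947e+5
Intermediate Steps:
Function('o')(b) = Pow(3, Rational(1, 2))
Function('D')(L) = Mul(Add(53, L), Add(L, Pow(3, Rational(1, 2)))) (Function('D')(L) = Mul(Add(L, Pow(3, Rational(1, 2))), Add(53, L)) = Mul(Add(53, L), Add(L, Pow(3, Rational(1, 2)))))
Add(-327668, Mul(-1, Function('D')(-77))) = Add(-327668, Mul(-1, Add(Pow(-77, 2), Mul(53, -77), Mul(53, Pow(3, Rational(1, 2))), Mul(-77, Pow(3, Rational(1, 2)))))) = Add(-327668, Mul(-1, Add(5929, -4081, Mul(53, Pow(3, Rational(1, 2))), Mul(-77, Pow(3, Rational(1, 2)))))) = Add(-327668, Mul(-1, Add(1848, Mul(-24, Pow(3, Rational(1, 2)))))) = Add(-327668, Add(-1848, Mul(24, Pow(3, Rational(1, 2))))) = Add(-329516, Mul(24, Pow(3, Rational(1, 2))))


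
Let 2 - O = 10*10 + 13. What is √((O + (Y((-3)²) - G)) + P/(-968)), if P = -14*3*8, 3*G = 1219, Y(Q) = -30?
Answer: 2*I*√148917/33 ≈ 23.388*I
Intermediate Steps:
G = 1219/3 (G = (⅓)*1219 = 1219/3 ≈ 406.33)
P = -336 (P = -42*8 = -336)
O = -111 (O = 2 - (10*10 + 13) = 2 - (100 + 13) = 2 - 1*113 = 2 - 113 = -111)
√((O + (Y((-3)²) - G)) + P/(-968)) = √((-111 + (-30 - 1*1219/3)) - 336/(-968)) = √((-111 + (-30 - 1219/3)) - 336*(-1/968)) = √((-111 - 1309/3) + 42/121) = √(-1642/3 + 42/121) = √(-198556/363) = 2*I*√148917/33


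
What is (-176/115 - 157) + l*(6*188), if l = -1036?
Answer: -134408151/115 ≈ -1.1688e+6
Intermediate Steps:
(-176/115 - 157) + l*(6*188) = (-176/115 - 157) - 6216*188 = (-176*1/115 - 157) - 1036*1128 = (-176/115 - 157) - 1168608 = -18231/115 - 1168608 = -134408151/115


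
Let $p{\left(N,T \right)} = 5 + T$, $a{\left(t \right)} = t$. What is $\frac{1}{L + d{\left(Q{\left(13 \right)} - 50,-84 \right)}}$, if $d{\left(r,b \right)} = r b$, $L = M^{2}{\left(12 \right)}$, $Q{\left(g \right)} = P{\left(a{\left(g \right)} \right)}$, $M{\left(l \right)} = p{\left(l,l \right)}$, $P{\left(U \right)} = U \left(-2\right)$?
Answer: $\frac{1}{6673} \approx 0.00014986$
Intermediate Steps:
$P{\left(U \right)} = - 2 U$
$M{\left(l \right)} = 5 + l$
$Q{\left(g \right)} = - 2 g$
$L = 289$ ($L = \left(5 + 12\right)^{2} = 17^{2} = 289$)
$d{\left(r,b \right)} = b r$
$\frac{1}{L + d{\left(Q{\left(13 \right)} - 50,-84 \right)}} = \frac{1}{289 - 84 \left(\left(-2\right) 13 - 50\right)} = \frac{1}{289 - 84 \left(-26 - 50\right)} = \frac{1}{289 - -6384} = \frac{1}{289 + 6384} = \frac{1}{6673}$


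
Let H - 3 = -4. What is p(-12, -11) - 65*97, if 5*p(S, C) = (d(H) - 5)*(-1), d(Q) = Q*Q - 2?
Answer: -31519/5 ≈ -6303.8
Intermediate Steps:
H = -1 (H = 3 - 4 = -1)
d(Q) = -2 + Q**2 (d(Q) = Q**2 - 2 = -2 + Q**2)
p(S, C) = 6/5 (p(S, C) = (((-2 + (-1)**2) - 5)*(-1))/5 = (((-2 + 1) - 5)*(-1))/5 = ((-1 - 5)*(-1))/5 = (-6*(-1))/5 = (1/5)*6 = 6/5)
p(-12, -11) - 65*97 = 6/5 - 65*97 = 6/5 - 6305 = -31519/5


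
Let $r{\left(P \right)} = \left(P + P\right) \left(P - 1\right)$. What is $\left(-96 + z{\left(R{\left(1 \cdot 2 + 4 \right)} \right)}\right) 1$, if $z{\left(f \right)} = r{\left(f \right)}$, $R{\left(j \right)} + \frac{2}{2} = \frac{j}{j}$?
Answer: $-96$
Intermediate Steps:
$R{\left(j \right)} = 0$ ($R{\left(j \right)} = -1 + \frac{j}{j} = -1 + 1 = 0$)
$r{\left(P \right)} = 2 P \left(-1 + P\right)$
$z{\left(f \right)} = 2 f \left(-1 + f\right)$
$\left(-96 + z{\left(R{\left(1 \cdot 2 + 4 \right)} \right)}\right) 1 = \left(-96 + 2 \cdot 0 \left(-1 + 0\right)\right) 1 = \left(-96 + 2 \cdot 0 \left(-1\right)\right) 1 = \left(-96 + 0\right) 1 = \left(-96\right) 1 = -96$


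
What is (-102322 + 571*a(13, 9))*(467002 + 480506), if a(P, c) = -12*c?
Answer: -155381836920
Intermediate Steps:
(-102322 + 571*a(13, 9))*(467002 + 480506) = (-102322 + 571*(-12*9))*(467002 + 480506) = (-102322 + 571*(-108))*947508 = (-102322 - 61668)*947508 = -163990*947508 = -155381836920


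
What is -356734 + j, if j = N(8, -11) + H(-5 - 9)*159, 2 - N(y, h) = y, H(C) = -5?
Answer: -357535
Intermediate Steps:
N(y, h) = 2 - y
j = -801 (j = (2 - 1*8) - 5*159 = (2 - 8) - 795 = -6 - 795 = -801)
-356734 + j = -356734 - 801 = -357535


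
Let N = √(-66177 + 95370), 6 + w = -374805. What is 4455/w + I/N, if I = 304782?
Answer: -1485/124937 + 101594*√29193/9731 ≈ 1783.8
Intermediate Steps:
w = -374811 (w = -6 - 374805 = -374811)
N = √29193 ≈ 170.86
4455/w + I/N = 4455/(-374811) + 304782/(√29193) = 4455*(-1/374811) + 304782*(√29193/29193) = -1485/124937 + 101594*√29193/9731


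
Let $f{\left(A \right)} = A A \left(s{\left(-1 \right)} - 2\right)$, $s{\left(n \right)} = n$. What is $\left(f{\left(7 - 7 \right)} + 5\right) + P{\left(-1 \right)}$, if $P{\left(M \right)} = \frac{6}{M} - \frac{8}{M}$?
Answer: $7$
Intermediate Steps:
$f{\left(A \right)} = - 3 A^{2}$ ($f{\left(A \right)} = A A \left(-1 - 2\right) = A^{2} \left(-3\right) = - 3 A^{2}$)
$P{\left(M \right)} = - \frac{2}{M}$
$\left(f{\left(7 - 7 \right)} + 5\right) + P{\left(-1 \right)} = \left(- 3 \left(7 - 7\right)^{2} + 5\right) - \frac{2}{-1} = \left(- 3 \left(7 - 7\right)^{2} + 5\right) - -2 = \left(- 3 \cdot 0^{2} + 5\right) + 2 = \left(\left(-3\right) 0 + 5\right) + 2 = \left(0 + 5\right) + 2 = 5 + 2 = 7$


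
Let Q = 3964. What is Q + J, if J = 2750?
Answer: 6714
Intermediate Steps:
Q + J = 3964 + 2750 = 6714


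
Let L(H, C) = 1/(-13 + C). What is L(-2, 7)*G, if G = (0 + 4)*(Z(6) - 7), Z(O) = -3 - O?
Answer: 32/3 ≈ 10.667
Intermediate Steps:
G = -64 (G = (0 + 4)*((-3 - 1*6) - 7) = 4*((-3 - 6) - 7) = 4*(-9 - 7) = 4*(-16) = -64)
L(-2, 7)*G = -64/(-13 + 7) = -64/(-6) = -1/6*(-64) = 32/3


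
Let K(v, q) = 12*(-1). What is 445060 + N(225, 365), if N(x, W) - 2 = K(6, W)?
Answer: 445050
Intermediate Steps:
K(v, q) = -12
N(x, W) = -10 (N(x, W) = 2 - 12 = -10)
445060 + N(225, 365) = 445060 - 10 = 445050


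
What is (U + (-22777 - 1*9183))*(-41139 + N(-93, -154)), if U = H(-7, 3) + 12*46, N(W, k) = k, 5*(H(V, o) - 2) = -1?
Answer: 6484281083/5 ≈ 1.2969e+9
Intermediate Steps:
H(V, o) = 9/5 (H(V, o) = 2 + (1/5)*(-1) = 2 - 1/5 = 9/5)
U = 2769/5 (U = 9/5 + 12*46 = 9/5 + 552 = 2769/5 ≈ 553.80)
(U + (-22777 - 1*9183))*(-41139 + N(-93, -154)) = (2769/5 + (-22777 - 1*9183))*(-41139 - 154) = (2769/5 + (-22777 - 9183))*(-41293) = (2769/5 - 31960)*(-41293) = -157031/5*(-41293) = 6484281083/5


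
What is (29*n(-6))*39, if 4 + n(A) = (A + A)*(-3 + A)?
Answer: 117624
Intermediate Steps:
n(A) = -4 + 2*A*(-3 + A) (n(A) = -4 + (A + A)*(-3 + A) = -4 + (2*A)*(-3 + A) = -4 + 2*A*(-3 + A))
(29*n(-6))*39 = (29*(-4 - 6*(-6) + 2*(-6)²))*39 = (29*(-4 + 36 + 2*36))*39 = (29*(-4 + 36 + 72))*39 = (29*104)*39 = 3016*39 = 117624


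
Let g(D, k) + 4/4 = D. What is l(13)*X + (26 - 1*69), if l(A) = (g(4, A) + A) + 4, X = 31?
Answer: 577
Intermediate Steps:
g(D, k) = -1 + D
l(A) = 7 + A (l(A) = ((-1 + 4) + A) + 4 = (3 + A) + 4 = 7 + A)
l(13)*X + (26 - 1*69) = (7 + 13)*31 + (26 - 1*69) = 20*31 + (26 - 69) = 620 - 43 = 577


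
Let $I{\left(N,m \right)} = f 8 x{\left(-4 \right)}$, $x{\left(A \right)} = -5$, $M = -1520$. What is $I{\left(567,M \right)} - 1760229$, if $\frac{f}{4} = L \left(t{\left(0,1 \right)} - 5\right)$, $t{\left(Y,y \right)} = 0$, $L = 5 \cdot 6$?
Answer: $-1736229$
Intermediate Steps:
$L = 30$
$f = -600$ ($f = 4 \cdot 30 \left(0 - 5\right) = 4 \cdot 30 \left(-5\right) = 4 \left(-150\right) = -600$)
$I{\left(N,m \right)} = 24000$ ($I{\left(N,m \right)} = \left(-600\right) 8 \left(-5\right) = \left(-4800\right) \left(-5\right) = 24000$)
$I{\left(567,M \right)} - 1760229 = 24000 - 1760229 = -1736229$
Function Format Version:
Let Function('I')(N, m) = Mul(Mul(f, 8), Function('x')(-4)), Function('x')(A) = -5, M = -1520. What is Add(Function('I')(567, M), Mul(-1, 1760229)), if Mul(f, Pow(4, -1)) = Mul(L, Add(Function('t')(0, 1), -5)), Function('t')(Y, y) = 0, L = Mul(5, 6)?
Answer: -1736229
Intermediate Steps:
L = 30
f = -600 (f = Mul(4, Mul(30, Add(0, -5))) = Mul(4, Mul(30, -5)) = Mul(4, -150) = -600)
Function('I')(N, m) = 24000 (Function('I')(N, m) = Mul(Mul(-600, 8), -5) = Mul(-4800, -5) = 24000)
Add(Function('I')(567, M), Mul(-1, 1760229)) = Add(24000, Mul(-1, 1760229)) = Add(24000, -1760229) = -1736229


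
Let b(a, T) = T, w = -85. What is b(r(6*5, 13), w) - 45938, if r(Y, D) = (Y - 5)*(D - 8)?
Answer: -46023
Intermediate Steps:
r(Y, D) = (-8 + D)*(-5 + Y) (r(Y, D) = (-5 + Y)*(-8 + D) = (-8 + D)*(-5 + Y))
b(r(6*5, 13), w) - 45938 = -85 - 45938 = -46023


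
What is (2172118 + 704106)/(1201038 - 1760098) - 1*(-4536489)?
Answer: 634041666029/139765 ≈ 4.5365e+6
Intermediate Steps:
(2172118 + 704106)/(1201038 - 1760098) - 1*(-4536489) = 2876224/(-559060) + 4536489 = 2876224*(-1/559060) + 4536489 = -719056/139765 + 4536489 = 634041666029/139765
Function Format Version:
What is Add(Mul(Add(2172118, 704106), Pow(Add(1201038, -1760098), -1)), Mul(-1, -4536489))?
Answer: Rational(634041666029, 139765) ≈ 4.5365e+6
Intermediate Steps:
Add(Mul(Add(2172118, 704106), Pow(Add(1201038, -1760098), -1)), Mul(-1, -4536489)) = Add(Mul(2876224, Pow(-559060, -1)), 4536489) = Add(Mul(2876224, Rational(-1, 559060)), 4536489) = Add(Rational(-719056, 139765), 4536489) = Rational(634041666029, 139765)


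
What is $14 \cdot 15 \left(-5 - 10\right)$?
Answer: $-3150$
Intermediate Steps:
$14 \cdot 15 \left(-5 - 10\right) = 210 \left(-5 - 10\right) = 210 \left(-15\right) = -3150$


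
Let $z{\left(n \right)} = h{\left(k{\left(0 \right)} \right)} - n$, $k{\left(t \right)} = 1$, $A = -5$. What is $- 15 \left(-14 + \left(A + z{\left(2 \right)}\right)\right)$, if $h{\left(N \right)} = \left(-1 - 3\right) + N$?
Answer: $360$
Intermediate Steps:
$h{\left(N \right)} = -4 + N$
$z{\left(n \right)} = -3 - n$ ($z{\left(n \right)} = \left(-4 + 1\right) - n = -3 - n$)
$- 15 \left(-14 + \left(A + z{\left(2 \right)}\right)\right) = - 15 \left(-14 - 10\right) = \left(-15\right) \left(-24\right) = 360$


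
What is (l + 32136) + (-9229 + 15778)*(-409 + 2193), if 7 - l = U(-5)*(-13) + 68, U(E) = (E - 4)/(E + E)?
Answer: 117155027/10 ≈ 1.1716e+7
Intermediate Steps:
U(E) = (-4 + E)/(2*E) (U(E) = (-4 + E)/((2*E)) = (-4 + E)*(1/(2*E)) = (-4 + E)/(2*E))
l = -493/10 (l = 7 - (((1/2)*(-4 - 5)/(-5))*(-13) + 68) = 7 - (((1/2)*(-1/5)*(-9))*(-13) + 68) = 7 - ((9/10)*(-13) + 68) = 7 - (-117/10 + 68) = 7 - 1*563/10 = 7 - 563/10 = -493/10 ≈ -49.300)
(l + 32136) + (-9229 + 15778)*(-409 + 2193) = (-493/10 + 32136) + (-9229 + 15778)*(-409 + 2193) = 320867/10 + 6549*1784 = 320867/10 + 11683416 = 117155027/10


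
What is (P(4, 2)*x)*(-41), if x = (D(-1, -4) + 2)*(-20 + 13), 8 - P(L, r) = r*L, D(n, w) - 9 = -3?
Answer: 0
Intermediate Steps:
D(n, w) = 6 (D(n, w) = 9 - 3 = 6)
P(L, r) = 8 - L*r (P(L, r) = 8 - r*L = 8 - L*r)
x = -56 (x = (6 + 2)*(-20 + 13) = 8*(-7) = -56)
(P(4, 2)*x)*(-41) = ((8 - 1*4*2)*(-56))*(-41) = ((8 - 8)*(-56))*(-41) = (0*(-56))*(-41) = 0*(-41) = 0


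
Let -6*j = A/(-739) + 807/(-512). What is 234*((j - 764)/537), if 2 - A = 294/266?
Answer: -428258993981/1286829568 ≈ -332.80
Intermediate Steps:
A = 17/19 (A = 2 - 294/266 = 2 - 1*21/19 = 2 - 21/19 = 17/19 ≈ 0.89474)
j = 11339791/43133952 (j = -((17/19)/(-739) + 807/(-512))/6 = -((17/19)*(-1/739) + 807*(-1/512))/6 = -(-17/14041 - 807/512)/6 = -⅙*(-11339791/7188992) = 11339791/43133952 ≈ 0.26290)
234*((j - 764)/537) = 234*((11339791/43133952 - 764)/537) = 234*(-32942999537/43133952*1/537) = 234*(-32942999537/23162932224) = -428258993981/1286829568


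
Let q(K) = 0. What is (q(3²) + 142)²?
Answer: 20164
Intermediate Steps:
(q(3²) + 142)² = (0 + 142)² = 142² = 20164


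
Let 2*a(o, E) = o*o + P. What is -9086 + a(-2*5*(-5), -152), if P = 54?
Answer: -7809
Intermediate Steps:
a(o, E) = 27 + o²/2 (a(o, E) = (o*o + 54)/2 = (o² + 54)/2 = (54 + o²)/2 = 27 + o²/2)
-9086 + a(-2*5*(-5), -152) = -9086 + (27 + (-2*5*(-5))²/2) = -9086 + (27 + (-10*(-5))²/2) = -9086 + (27 + (½)*50²) = -9086 + (27 + (½)*2500) = -9086 + (27 + 1250) = -9086 + 1277 = -7809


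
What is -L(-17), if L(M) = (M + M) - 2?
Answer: 36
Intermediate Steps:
L(M) = -2 + 2*M (L(M) = 2*M - 2 = -2 + 2*M)
-L(-17) = -(-2 + 2*(-17)) = -(-2 - 34) = -1*(-36) = 36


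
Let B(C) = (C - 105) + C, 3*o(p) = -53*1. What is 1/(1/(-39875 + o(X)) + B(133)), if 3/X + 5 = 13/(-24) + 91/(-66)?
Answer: 119678/19268155 ≈ 0.0062112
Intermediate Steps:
X = -88/203 (X = 3/(-5 + (13/(-24) + 91/(-66))) = 3/(-5 + (13*(-1/24) + 91*(-1/66))) = 3/(-5 + (-13/24 - 91/66)) = 3/(-5 - 169/88) = 3/(-609/88) = 3*(-88/609) = -88/203 ≈ -0.43350)
o(p) = -53/3 (o(p) = (-53*1)/3 = (⅓)*(-53) = -53/3)
B(C) = -105 + 2*C (B(C) = (-105 + C) + C = -105 + 2*C)
1/(1/(-39875 + o(X)) + B(133)) = 1/(1/(-39875 - 53/3) + (-105 + 2*133)) = 1/(1/(-119678/3) + (-105 + 266)) = 1/(-3/119678 + 161) = 1/(19268155/119678) = 119678/19268155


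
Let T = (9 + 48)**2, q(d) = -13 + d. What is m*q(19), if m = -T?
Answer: -19494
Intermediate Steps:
T = 3249 (T = 57**2 = 3249)
m = -3249 (m = -1*3249 = -3249)
m*q(19) = -3249*(-13 + 19) = -3249*6 = -19494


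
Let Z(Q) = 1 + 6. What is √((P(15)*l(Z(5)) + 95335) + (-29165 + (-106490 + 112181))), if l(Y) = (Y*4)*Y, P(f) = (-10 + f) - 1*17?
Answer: √69509 ≈ 263.65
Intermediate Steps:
Z(Q) = 7
P(f) = -27 + f (P(f) = (-10 + f) - 17 = -27 + f)
l(Y) = 4*Y² (l(Y) = (4*Y)*Y = 4*Y²)
√((P(15)*l(Z(5)) + 95335) + (-29165 + (-106490 + 112181))) = √(((-27 + 15)*(4*7²) + 95335) + (-29165 + (-106490 + 112181))) = √((-48*49 + 95335) + (-29165 + 5691)) = √((-12*196 + 95335) - 23474) = √((-2352 + 95335) - 23474) = √(92983 - 23474) = √69509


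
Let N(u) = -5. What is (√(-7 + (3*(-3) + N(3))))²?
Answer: -21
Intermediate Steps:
(√(-7 + (3*(-3) + N(3))))² = (√(-7 + (3*(-3) - 5)))² = (√(-7 + (-9 - 5)))² = (√(-7 - 14))² = (√(-21))² = (I*√21)² = -21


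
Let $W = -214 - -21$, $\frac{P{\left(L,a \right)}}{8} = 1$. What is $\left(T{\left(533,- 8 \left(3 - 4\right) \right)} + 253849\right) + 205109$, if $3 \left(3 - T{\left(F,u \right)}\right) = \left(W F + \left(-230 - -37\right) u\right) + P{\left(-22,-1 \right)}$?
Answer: $\frac{1481288}{3} \approx 4.9376 \cdot 10^{5}$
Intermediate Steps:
$P{\left(L,a \right)} = 8$ ($P{\left(L,a \right)} = 8 \cdot 1 = 8$)
$W = -193$ ($W = -214 + 21 = -193$)
$T{\left(F,u \right)} = \frac{1}{3} + \frac{193 F}{3} + \frac{193 u}{3}$ ($T{\left(F,u \right)} = 3 - \frac{\left(- 193 F + \left(-230 - -37\right) u\right) + 8}{3} = 3 - \frac{\left(- 193 F + \left(-230 + 37\right) u\right) + 8}{3} = 3 - \frac{\left(- 193 F - 193 u\right) + 8}{3} = 3 - \frac{8 - 193 F - 193 u}{3} = 3 + \left(- \frac{8}{3} + \frac{193 F}{3} + \frac{193 u}{3}\right) = \frac{1}{3} + \frac{193 F}{3} + \frac{193 u}{3}$)
$\left(T{\left(533,- 8 \left(3 - 4\right) \right)} + 253849\right) + 205109 = \left(\left(\frac{1}{3} + \frac{193}{3} \cdot 533 + \frac{193 \left(- 8 \left(3 - 4\right)\right)}{3}\right) + 253849\right) + 205109 = \left(\left(\frac{1}{3} + \frac{102869}{3} + \frac{193 \left(\left(-8\right) \left(-1\right)\right)}{3}\right) + 253849\right) + 205109 = \left(\left(\frac{1}{3} + \frac{102869}{3} + \frac{193}{3} \cdot 8\right) + 253849\right) + 205109 = \left(\left(\frac{1}{3} + \frac{102869}{3} + \frac{1544}{3}\right) + 253849\right) + 205109 = \left(\frac{104414}{3} + 253849\right) + 205109 = \frac{865961}{3} + 205109 = \frac{1481288}{3}$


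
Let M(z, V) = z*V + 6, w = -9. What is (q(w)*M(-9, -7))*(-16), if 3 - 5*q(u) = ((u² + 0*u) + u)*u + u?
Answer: -145728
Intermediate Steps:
M(z, V) = 6 + V*z (M(z, V) = V*z + 6 = 6 + V*z)
q(u) = ⅗ - u/5 - u*(u + u²)/5 (q(u) = ⅗ - (((u² + 0*u) + u)*u + u)/5 = ⅗ - (((u² + 0) + u)*u + u)/5 = ⅗ - ((u² + u)*u + u)/5 = ⅗ - ((u + u²)*u + u)/5 = ⅗ - (u*(u + u²) + u)/5 = ⅗ - (u + u*(u + u²))/5 = ⅗ + (-u/5 - u*(u + u²)/5) = ⅗ - u/5 - u*(u + u²)/5)
(q(w)*M(-9, -7))*(-16) = ((⅗ - ⅕*(-9) - ⅕*(-9)² - ⅕*(-9)³)*(6 - 7*(-9)))*(-16) = ((⅗ + 9/5 - ⅕*81 - ⅕*(-729))*(6 + 63))*(-16) = ((⅗ + 9/5 - 81/5 + 729/5)*69)*(-16) = (132*69)*(-16) = 9108*(-16) = -145728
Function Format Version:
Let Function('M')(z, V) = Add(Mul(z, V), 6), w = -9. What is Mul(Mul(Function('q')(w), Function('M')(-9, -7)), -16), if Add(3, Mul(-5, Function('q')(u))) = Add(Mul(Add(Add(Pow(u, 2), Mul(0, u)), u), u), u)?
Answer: -145728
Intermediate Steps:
Function('M')(z, V) = Add(6, Mul(V, z)) (Function('M')(z, V) = Add(Mul(V, z), 6) = Add(6, Mul(V, z)))
Function('q')(u) = Add(Rational(3, 5), Mul(Rational(-1, 5), u), Mul(Rational(-1, 5), u, Add(u, Pow(u, 2)))) (Function('q')(u) = Add(Rational(3, 5), Mul(Rational(-1, 5), Add(Mul(Add(Add(Pow(u, 2), Mul(0, u)), u), u), u))) = Add(Rational(3, 5), Mul(Rational(-1, 5), Add(Mul(Add(Add(Pow(u, 2), 0), u), u), u))) = Add(Rational(3, 5), Mul(Rational(-1, 5), Add(Mul(Add(Pow(u, 2), u), u), u))) = Add(Rational(3, 5), Mul(Rational(-1, 5), Add(Mul(Add(u, Pow(u, 2)), u), u))) = Add(Rational(3, 5), Mul(Rational(-1, 5), Add(Mul(u, Add(u, Pow(u, 2))), u))) = Add(Rational(3, 5), Mul(Rational(-1, 5), Add(u, Mul(u, Add(u, Pow(u, 2)))))) = Add(Rational(3, 5), Add(Mul(Rational(-1, 5), u), Mul(Rational(-1, 5), u, Add(u, Pow(u, 2))))) = Add(Rational(3, 5), Mul(Rational(-1, 5), u), Mul(Rational(-1, 5), u, Add(u, Pow(u, 2)))))
Mul(Mul(Function('q')(w), Function('M')(-9, -7)), -16) = Mul(Mul(Add(Rational(3, 5), Mul(Rational(-1, 5), -9), Mul(Rational(-1, 5), Pow(-9, 2)), Mul(Rational(-1, 5), Pow(-9, 3))), Add(6, Mul(-7, -9))), -16) = Mul(Mul(Add(Rational(3, 5), Rational(9, 5), Mul(Rational(-1, 5), 81), Mul(Rational(-1, 5), -729)), Add(6, 63)), -16) = Mul(Mul(Add(Rational(3, 5), Rational(9, 5), Rational(-81, 5), Rational(729, 5)), 69), -16) = Mul(Mul(132, 69), -16) = Mul(9108, -16) = -145728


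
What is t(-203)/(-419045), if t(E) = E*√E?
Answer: 203*I*√203/419045 ≈ 0.0069021*I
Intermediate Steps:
t(E) = E^(3/2)
t(-203)/(-419045) = (-203)^(3/2)/(-419045) = -203*I*√203*(-1/419045) = 203*I*√203/419045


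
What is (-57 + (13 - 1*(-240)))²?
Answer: 38416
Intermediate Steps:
(-57 + (13 - 1*(-240)))² = (-57 + (13 + 240))² = (-57 + 253)² = 196² = 38416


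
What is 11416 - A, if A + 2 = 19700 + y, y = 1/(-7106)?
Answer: -58851891/7106 ≈ -8282.0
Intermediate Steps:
y = -1/7106 ≈ -0.00014073
A = 139973987/7106 (A = -2 + (19700 - 1/7106) = -2 + 139988199/7106 = 139973987/7106 ≈ 19698.)
11416 - A = 11416 - 1*139973987/7106 = 11416 - 139973987/7106 = -58851891/7106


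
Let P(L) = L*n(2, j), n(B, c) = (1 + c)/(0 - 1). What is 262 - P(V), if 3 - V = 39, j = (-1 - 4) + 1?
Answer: 370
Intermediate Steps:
j = -4 (j = -5 + 1 = -4)
V = -36 (V = 3 - 1*39 = 3 - 39 = -36)
n(B, c) = -1 - c (n(B, c) = (1 + c)/(-1) = (1 + c)*(-1) = -1 - c)
P(L) = 3*L (P(L) = L*(-1 - 1*(-4)) = L*(-1 + 4) = L*3 = 3*L)
262 - P(V) = 262 - 3*(-36) = 262 - 1*(-108) = 262 + 108 = 370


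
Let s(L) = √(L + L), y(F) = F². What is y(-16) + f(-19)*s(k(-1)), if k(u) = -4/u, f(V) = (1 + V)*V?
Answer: 256 + 684*√2 ≈ 1223.3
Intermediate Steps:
f(V) = V*(1 + V)
s(L) = √2*√L (s(L) = √(2*L) = √2*√L)
y(-16) + f(-19)*s(k(-1)) = (-16)² + (-19*(1 - 19))*(√2*√(-4/(-1))) = 256 + (-19*(-18))*(√2*√(-4*(-1))) = 256 + 342*(√2*√4) = 256 + 342*(√2*2) = 256 + 342*(2*√2) = 256 + 684*√2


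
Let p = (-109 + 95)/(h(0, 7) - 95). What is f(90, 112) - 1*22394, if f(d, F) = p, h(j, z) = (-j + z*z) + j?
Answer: -515055/23 ≈ -22394.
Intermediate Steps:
h(j, z) = z² (h(j, z) = (-j + z²) + j = (z² - j) + j = z²)
p = 7/23 (p = (-109 + 95)/(7² - 95) = -14/(49 - 95) = -14/(-46) = -14*(-1/46) = 7/23 ≈ 0.30435)
f(d, F) = 7/23
f(90, 112) - 1*22394 = 7/23 - 1*22394 = 7/23 - 22394 = -515055/23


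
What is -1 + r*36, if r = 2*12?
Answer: 863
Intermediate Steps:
r = 24
-1 + r*36 = -1 + 24*36 = -1 + 864 = 863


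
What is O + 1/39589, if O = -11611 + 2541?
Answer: -359072229/39589 ≈ -9070.0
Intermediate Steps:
O = -9070
O + 1/39589 = -9070 + 1/39589 = -359072229/39589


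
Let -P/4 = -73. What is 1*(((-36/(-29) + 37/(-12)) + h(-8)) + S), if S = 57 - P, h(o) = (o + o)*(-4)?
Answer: -60149/348 ≈ -172.84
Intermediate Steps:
P = 292 (P = -4*(-73) = 292)
h(o) = -8*o (h(o) = (2*o)*(-4) = -8*o)
S = -235 (S = 57 - 1*292 = 57 - 292 = -235)
1*(((-36/(-29) + 37/(-12)) + h(-8)) + S) = 1*(((-36/(-29) + 37/(-12)) - 8*(-8)) - 235) = 1*(((-36*(-1/29) + 37*(-1/12)) + 64) - 235) = 1*(((36/29 - 37/12) + 64) - 235) = 1*((-641/348 + 64) - 235) = 1*(21631/348 - 235) = 1*(-60149/348) = -60149/348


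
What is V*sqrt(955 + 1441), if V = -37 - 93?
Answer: -260*sqrt(599) ≈ -6363.4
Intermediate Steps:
V = -130
V*sqrt(955 + 1441) = -130*sqrt(955 + 1441) = -260*sqrt(599)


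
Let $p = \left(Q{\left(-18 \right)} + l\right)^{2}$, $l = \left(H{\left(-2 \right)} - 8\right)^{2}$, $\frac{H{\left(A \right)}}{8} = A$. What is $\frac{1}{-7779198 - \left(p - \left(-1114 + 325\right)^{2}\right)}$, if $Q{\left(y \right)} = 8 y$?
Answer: $- \frac{1}{7343301} \approx -1.3618 \cdot 10^{-7}$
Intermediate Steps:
$H{\left(A \right)} = 8 A$
$l = 576$ ($l = \left(8 \left(-2\right) - 8\right)^{2} = \left(-16 - 8\right)^{2} = \left(-24\right)^{2} = 576$)
$p = 186624$ ($p = \left(8 \left(-18\right) + 576\right)^{2} = \left(-144 + 576\right)^{2} = 432^{2} = 186624$)
$\frac{1}{-7779198 - \left(p - \left(-1114 + 325\right)^{2}\right)} = \frac{1}{-7779198 + \left(\left(-1114 + 325\right)^{2} - 186624\right)} = \frac{1}{-7779198 - \left(186624 - \left(-789\right)^{2}\right)} = \frac{1}{-7779198 + \left(622521 - 186624\right)} = \frac{1}{-7779198 + 435897} = \frac{1}{-7343301} = - \frac{1}{7343301}$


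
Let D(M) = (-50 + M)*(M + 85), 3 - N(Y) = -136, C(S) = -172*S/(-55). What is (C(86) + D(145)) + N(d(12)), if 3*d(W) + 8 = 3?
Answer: 1224187/55 ≈ 22258.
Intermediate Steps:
d(W) = -5/3 (d(W) = -8/3 + (⅓)*3 = -8/3 + 1 = -5/3)
C(S) = 172*S/55 (C(S) = -172*S*(-1/55) = 172*S/55)
N(Y) = 139 (N(Y) = 3 - 1*(-136) = 3 + 136 = 139)
D(M) = (-50 + M)*(85 + M)
(C(86) + D(145)) + N(d(12)) = ((172/55)*86 + (-4250 + 145² + 35*145)) + 139 = (14792/55 + (-4250 + 21025 + 5075)) + 139 = (14792/55 + 21850) + 139 = 1216542/55 + 139 = 1224187/55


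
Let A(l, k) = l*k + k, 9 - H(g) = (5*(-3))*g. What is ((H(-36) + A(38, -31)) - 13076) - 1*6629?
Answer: -21445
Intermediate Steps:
H(g) = 9 + 15*g (H(g) = 9 - 5*(-3)*g = 9 - (-15)*g = 9 + 15*g)
A(l, k) = k + k*l (A(l, k) = k*l + k = k + k*l)
((H(-36) + A(38, -31)) - 13076) - 1*6629 = (((9 + 15*(-36)) - 31*(1 + 38)) - 13076) - 1*6629 = (((9 - 540) - 31*39) - 13076) - 6629 = ((-531 - 1209) - 13076) - 6629 = (-1740 - 13076) - 6629 = -14816 - 6629 = -21445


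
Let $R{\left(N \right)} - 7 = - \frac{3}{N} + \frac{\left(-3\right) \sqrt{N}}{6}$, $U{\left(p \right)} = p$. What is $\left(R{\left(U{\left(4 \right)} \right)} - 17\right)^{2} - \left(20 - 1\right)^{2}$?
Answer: $- \frac{3567}{16} \approx -222.94$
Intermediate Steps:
$R{\left(N \right)} = 7 - \frac{3}{N} - \frac{\sqrt{N}}{2}$ ($R{\left(N \right)} = 7 + \left(- \frac{3}{N} + \frac{\left(-3\right) \sqrt{N}}{6}\right) = 7 + \left(- \frac{3}{N} + - 3 \sqrt{N} \frac{1}{6}\right) = 7 - \left(\frac{\sqrt{N}}{2} + \frac{3}{N}\right) = 7 - \frac{3}{N} - \frac{\sqrt{N}}{2}$)
$\left(R{\left(U{\left(4 \right)} \right)} - 17\right)^{2} - \left(20 - 1\right)^{2} = \left(\left(7 - \frac{3}{4} - \frac{\sqrt{4}}{2}\right) - 17\right)^{2} - \left(20 - 1\right)^{2} = \left(\left(7 - \frac{3}{4} - 1\right) - 17\right)^{2} - 19^{2} = \left(\left(7 - \frac{3}{4} - 1\right) - 17\right)^{2} - 361 = \left(\frac{21}{4} - 17\right)^{2} - 361 = \left(- \frac{47}{4}\right)^{2} - 361 = \frac{2209}{16} - 361 = - \frac{3567}{16}$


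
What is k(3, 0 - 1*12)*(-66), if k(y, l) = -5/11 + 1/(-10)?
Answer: 183/5 ≈ 36.600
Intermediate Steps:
k(y, l) = -61/110 (k(y, l) = -5*1/11 + 1*(-1/10) = -5/11 - 1/10 = -61/110)
k(3, 0 - 1*12)*(-66) = -61/110*(-66) = 183/5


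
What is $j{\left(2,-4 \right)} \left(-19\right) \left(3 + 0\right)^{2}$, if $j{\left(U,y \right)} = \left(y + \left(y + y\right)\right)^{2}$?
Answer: $-24624$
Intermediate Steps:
$j{\left(U,y \right)} = 9 y^{2}$ ($j{\left(U,y \right)} = \left(y + 2 y\right)^{2} = \left(3 y\right)^{2} = 9 y^{2}$)
$j{\left(2,-4 \right)} \left(-19\right) \left(3 + 0\right)^{2} = 9 \left(-4\right)^{2} \left(-19\right) \left(3 + 0\right)^{2} = 9 \cdot 16 \left(-19\right) 3^{2} = 144 \left(-19\right) 9 = \left(-2736\right) 9 = -24624$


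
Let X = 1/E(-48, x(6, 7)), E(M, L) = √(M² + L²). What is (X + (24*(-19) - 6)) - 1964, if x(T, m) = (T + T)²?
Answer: -2426 + √10/480 ≈ -2426.0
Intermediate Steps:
x(T, m) = 4*T² (x(T, m) = (2*T)² = 4*T²)
E(M, L) = √(L² + M²)
X = √10/480 (X = 1/(√((4*6²)² + (-48)²)) = 1/(√((4*36)² + 2304)) = 1/(√(144² + 2304)) = 1/(√(20736 + 2304)) = 1/(√23040) = 1/(48*√10) = √10/480 ≈ 0.0065881)
(X + (24*(-19) - 6)) - 1964 = (√10/480 + (24*(-19) - 6)) - 1964 = (√10/480 + (-456 - 6)) - 1964 = (√10/480 - 462) - 1964 = (-462 + √10/480) - 1964 = -2426 + √10/480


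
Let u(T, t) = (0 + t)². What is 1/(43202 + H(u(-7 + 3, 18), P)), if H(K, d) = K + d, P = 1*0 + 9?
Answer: 1/43535 ≈ 2.2970e-5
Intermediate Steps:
u(T, t) = t²
P = 9 (P = 0 + 9 = 9)
1/(43202 + H(u(-7 + 3, 18), P)) = 1/(43202 + (18² + 9)) = 1/(43202 + (324 + 9)) = 1/(43202 + 333) = 1/43535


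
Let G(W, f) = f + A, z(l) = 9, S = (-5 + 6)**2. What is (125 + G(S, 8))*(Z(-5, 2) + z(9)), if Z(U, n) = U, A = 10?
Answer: 572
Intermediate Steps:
S = 1 (S = 1**2 = 1)
G(W, f) = 10 + f (G(W, f) = f + 10 = 10 + f)
(125 + G(S, 8))*(Z(-5, 2) + z(9)) = (125 + (10 + 8))*(-5 + 9) = (125 + 18)*4 = 143*4 = 572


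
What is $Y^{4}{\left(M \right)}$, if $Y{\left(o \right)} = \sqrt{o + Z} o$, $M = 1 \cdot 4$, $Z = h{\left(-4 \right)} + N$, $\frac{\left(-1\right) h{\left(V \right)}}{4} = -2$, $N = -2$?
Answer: $25600$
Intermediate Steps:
$h{\left(V \right)} = 8$ ($h{\left(V \right)} = \left(-4\right) \left(-2\right) = 8$)
$Z = 6$ ($Z = 8 - 2 = 6$)
$M = 4$
$Y{\left(o \right)} = o \sqrt{6 + o}$ ($Y{\left(o \right)} = \sqrt{o + 6} o = \sqrt{6 + o} o = o \sqrt{6 + o}$)
$Y^{4}{\left(M \right)} = \left(4 \sqrt{6 + 4}\right)^{4} = \left(4 \sqrt{10}\right)^{4} = 25600$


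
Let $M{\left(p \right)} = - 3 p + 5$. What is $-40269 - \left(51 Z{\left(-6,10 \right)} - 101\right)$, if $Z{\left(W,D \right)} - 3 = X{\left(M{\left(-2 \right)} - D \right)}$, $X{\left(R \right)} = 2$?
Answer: $-40423$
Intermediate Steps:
$M{\left(p \right)} = 5 - 3 p$
$Z{\left(W,D \right)} = 5$ ($Z{\left(W,D \right)} = 3 + 2 = 5$)
$-40269 - \left(51 Z{\left(-6,10 \right)} - 101\right) = -40269 - \left(51 \cdot 5 - 101\right) = -40269 - \left(255 - 101\right) = -40269 - 154 = -40423$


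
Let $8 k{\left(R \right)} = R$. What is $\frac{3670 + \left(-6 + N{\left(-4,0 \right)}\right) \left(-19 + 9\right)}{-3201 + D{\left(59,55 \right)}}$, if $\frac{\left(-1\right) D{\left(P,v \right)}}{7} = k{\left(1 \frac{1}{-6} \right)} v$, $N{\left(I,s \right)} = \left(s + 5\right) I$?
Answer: $- \frac{188640}{153263} \approx -1.2308$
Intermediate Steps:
$k{\left(R \right)} = \frac{R}{8}$
$N{\left(I,s \right)} = I \left(5 + s\right)$ ($N{\left(I,s \right)} = \left(5 + s\right) I = I \left(5 + s\right)$)
$D{\left(P,v \right)} = \frac{7 v}{48}$ ($D{\left(P,v \right)} = - 7 \frac{1 \frac{1}{-6}}{8} v = - 7 \frac{1 \left(- \frac{1}{6}\right)}{8} v = - 7 \cdot \frac{1}{8} \left(- \frac{1}{6}\right) v = - 7 \left(- \frac{v}{48}\right) = \frac{7 v}{48}$)
$\frac{3670 + \left(-6 + N{\left(-4,0 \right)}\right) \left(-19 + 9\right)}{-3201 + D{\left(59,55 \right)}} = \frac{3670 + \left(-6 - 4 \left(5 + 0\right)\right) \left(-19 + 9\right)}{-3201 + \frac{7}{48} \cdot 55} = \frac{3670 + \left(-6 - 20\right) \left(-10\right)}{-3201 + \frac{385}{48}} = \frac{3670 + \left(-6 - 20\right) \left(-10\right)}{- \frac{153263}{48}} = \left(3670 - -260\right) \left(- \frac{48}{153263}\right) = \left(3670 + 260\right) \left(- \frac{48}{153263}\right) = 3930 \left(- \frac{48}{153263}\right) = - \frac{188640}{153263}$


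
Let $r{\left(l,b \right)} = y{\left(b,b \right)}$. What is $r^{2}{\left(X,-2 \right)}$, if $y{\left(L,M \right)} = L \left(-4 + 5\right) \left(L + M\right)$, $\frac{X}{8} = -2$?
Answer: $64$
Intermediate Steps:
$X = -16$ ($X = 8 \left(-2\right) = -16$)
$y{\left(L,M \right)} = L \left(L + M\right)$ ($y{\left(L,M \right)} = L 1 \left(L + M\right) = L \left(L + M\right)$)
$r{\left(l,b \right)} = 2 b^{2}$ ($r{\left(l,b \right)} = b \left(b + b\right) = b 2 b = 2 b^{2}$)
$r^{2}{\left(X,-2 \right)} = \left(2 \left(-2\right)^{2}\right)^{2} = \left(2 \cdot 4\right)^{2} = 8^{2} = 64$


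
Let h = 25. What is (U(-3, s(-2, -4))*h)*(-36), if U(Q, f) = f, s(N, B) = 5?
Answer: -4500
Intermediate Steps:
(U(-3, s(-2, -4))*h)*(-36) = (5*25)*(-36) = 125*(-36) = -4500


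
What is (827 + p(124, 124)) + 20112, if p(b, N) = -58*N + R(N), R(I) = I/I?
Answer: 13748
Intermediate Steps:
R(I) = 1
p(b, N) = 1 - 58*N (p(b, N) = -58*N + 1 = 1 - 58*N)
(827 + p(124, 124)) + 20112 = (827 + (1 - 58*124)) + 20112 = (827 + (1 - 7192)) + 20112 = (827 - 7191) + 20112 = -6364 + 20112 = 13748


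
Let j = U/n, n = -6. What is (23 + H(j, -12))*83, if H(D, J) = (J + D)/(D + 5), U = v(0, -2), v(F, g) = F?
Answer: 8549/5 ≈ 1709.8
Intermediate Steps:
U = 0
j = 0 (j = 0/(-6) = 0*(-⅙) = 0)
H(D, J) = (D + J)/(5 + D)
(23 + H(j, -12))*83 = (23 + (0 - 12)/(5 + 0))*83 = (23 - 12/5)*83 = (103/5)*83 = 8549/5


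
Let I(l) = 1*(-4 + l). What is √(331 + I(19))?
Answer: √346 ≈ 18.601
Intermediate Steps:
I(l) = -4 + l
√(331 + I(19)) = √(331 + (-4 + 19)) = √(331 + 15) = √346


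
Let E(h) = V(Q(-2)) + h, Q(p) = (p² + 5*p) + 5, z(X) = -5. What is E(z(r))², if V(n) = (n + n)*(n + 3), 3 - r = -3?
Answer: 81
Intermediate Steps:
r = 6 (r = 3 - 1*(-3) = 3 + 3 = 6)
Q(p) = 5 + p² + 5*p
V(n) = 2*n*(3 + n) (V(n) = (2*n)*(3 + n) = 2*n*(3 + n))
E(h) = -4 + h (E(h) = 2*(5 + (-2)² + 5*(-2))*(3 + (5 + (-2)² + 5*(-2))) + h = 2*(5 + 4 - 10)*(3 + (5 + 4 - 10)) + h = 2*(-1)*(3 - 1) + h = 2*(-1)*2 + h = -4 + h)
E(z(r))² = (-4 - 5)² = (-9)² = 81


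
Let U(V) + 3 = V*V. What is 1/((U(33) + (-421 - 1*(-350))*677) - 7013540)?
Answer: -1/7060521 ≈ -1.4163e-7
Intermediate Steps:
U(V) = -3 + V**2 (U(V) = -3 + V*V = -3 + V**2)
1/((U(33) + (-421 - 1*(-350))*677) - 7013540) = 1/(((-3 + 33**2) + (-421 - 1*(-350))*677) - 7013540) = 1/(((-3 + 1089) + (-421 + 350)*677) - 7013540) = 1/((1086 - 71*677) - 7013540) = 1/((1086 - 48067) - 7013540) = 1/(-46981 - 7013540) = 1/(-7060521) = -1/7060521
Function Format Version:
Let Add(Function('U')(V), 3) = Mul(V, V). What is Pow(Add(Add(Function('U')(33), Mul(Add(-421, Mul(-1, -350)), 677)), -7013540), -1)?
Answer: Rational(-1, 7060521) ≈ -1.4163e-7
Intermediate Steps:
Function('U')(V) = Add(-3, Pow(V, 2)) (Function('U')(V) = Add(-3, Mul(V, V)) = Add(-3, Pow(V, 2)))
Pow(Add(Add(Function('U')(33), Mul(Add(-421, Mul(-1, -350)), 677)), -7013540), -1) = Pow(Add(Add(Add(-3, Pow(33, 2)), Mul(Add(-421, Mul(-1, -350)), 677)), -7013540), -1) = Pow(Add(Add(Add(-3, 1089), Mul(Add(-421, 350), 677)), -7013540), -1) = Pow(Add(Add(1086, Mul(-71, 677)), -7013540), -1) = Pow(Add(Add(1086, -48067), -7013540), -1) = Pow(Add(-46981, -7013540), -1) = Pow(-7060521, -1) = Rational(-1, 7060521)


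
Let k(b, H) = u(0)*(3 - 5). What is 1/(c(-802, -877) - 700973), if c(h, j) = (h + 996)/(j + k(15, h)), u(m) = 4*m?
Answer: -877/614753515 ≈ -1.4266e-6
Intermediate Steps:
k(b, H) = 0 (k(b, H) = (4*0)*(3 - 5) = 0*(-2) = 0)
c(h, j) = (996 + h)/j (c(h, j) = (h + 996)/(j + 0) = (996 + h)/j)
1/(c(-802, -877) - 700973) = 1/((996 - 802)/(-877) - 700973) = 1/(-1/877*194 - 700973) = 1/(-194/877 - 700973) = 1/(-614753515/877) = -877/614753515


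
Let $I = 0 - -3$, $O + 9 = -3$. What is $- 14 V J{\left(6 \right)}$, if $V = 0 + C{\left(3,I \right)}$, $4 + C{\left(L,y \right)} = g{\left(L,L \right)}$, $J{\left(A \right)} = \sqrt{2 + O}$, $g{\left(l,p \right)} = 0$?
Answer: $56 i \sqrt{10} \approx 177.09 i$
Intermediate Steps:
$O = -12$ ($O = -9 - 3 = -12$)
$J{\left(A \right)} = i \sqrt{10}$ ($J{\left(A \right)} = \sqrt{2 - 12} = \sqrt{-10} = i \sqrt{10}$)
$I = 3$ ($I = 0 + 3 = 3$)
$C{\left(L,y \right)} = -4$ ($C{\left(L,y \right)} = -4 + 0 = -4$)
$V = -4$ ($V = 0 - 4 = -4$)
$- 14 V J{\left(6 \right)} = \left(-14\right) \left(-4\right) i \sqrt{10} = 56 i \sqrt{10}$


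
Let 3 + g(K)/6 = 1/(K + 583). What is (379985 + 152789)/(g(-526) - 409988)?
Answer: -460123/354096 ≈ -1.2994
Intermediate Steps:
g(K) = -18 + 6/(583 + K) (g(K) = -18 + 6/(K + 583) = -18 + 6/(583 + K))
(379985 + 152789)/(g(-526) - 409988) = (379985 + 152789)/(6*(-1748 - 3*(-526))/(583 - 526) - 409988) = 532774/(6*(-1748 + 1578)/57 - 409988) = 532774/(6*(1/57)*(-170) - 409988) = 532774/(-340/19 - 409988) = 532774/(-7790112/19) = 532774*(-19/7790112) = -460123/354096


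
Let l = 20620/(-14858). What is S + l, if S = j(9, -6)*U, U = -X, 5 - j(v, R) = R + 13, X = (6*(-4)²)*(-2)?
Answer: -2863046/7429 ≈ -385.39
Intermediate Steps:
X = -192 (X = (6*16)*(-2) = 96*(-2) = -192)
j(v, R) = -8 - R (j(v, R) = 5 - (R + 13) = 5 - (13 + R) = 5 + (-13 - R) = -8 - R)
U = 192 (U = -1*(-192) = 192)
l = -10310/7429 (l = 20620*(-1/14858) = -10310/7429 ≈ -1.3878)
S = -384 (S = (-8 - 1*(-6))*192 = (-8 + 6)*192 = -2*192 = -384)
S + l = -384 - 10310/7429 = -2863046/7429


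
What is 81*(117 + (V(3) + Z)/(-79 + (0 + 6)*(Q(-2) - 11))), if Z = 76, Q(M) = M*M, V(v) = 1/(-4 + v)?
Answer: 1140642/121 ≈ 9426.8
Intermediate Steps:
Q(M) = M**2
81*(117 + (V(3) + Z)/(-79 + (0 + 6)*(Q(-2) - 11))) = 81*(117 + (1/(-4 + 3) + 76)/(-79 + (0 + 6)*((-2)**2 - 11))) = 81*(117 + (1/(-1) + 76)/(-79 + 6*(4 - 11))) = 81*(117 + (-1 + 76)/(-79 + 6*(-7))) = 81*(117 + 75/(-79 - 42)) = 81*(117 + 75/(-121)) = 81*(117 + 75*(-1/121)) = 81*(117 - 75/121) = 81*(14082/121) = 1140642/121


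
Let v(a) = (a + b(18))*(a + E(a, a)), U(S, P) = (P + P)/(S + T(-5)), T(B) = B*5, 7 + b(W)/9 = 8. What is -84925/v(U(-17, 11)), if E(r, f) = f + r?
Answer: 12483975/1958 ≈ 6375.9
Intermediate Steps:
b(W) = 9 (b(W) = -63 + 9*8 = -63 + 72 = 9)
T(B) = 5*B
U(S, P) = 2*P/(-25 + S) (U(S, P) = (P + P)/(S + 5*(-5)) = (2*P)/(S - 25) = (2*P)/(-25 + S) = 2*P/(-25 + S))
v(a) = 3*a*(9 + a) (v(a) = (a + 9)*(a + (a + a)) = (9 + a)*(a + 2*a) = (9 + a)*(3*a) = 3*a*(9 + a))
-84925/v(U(-17, 11)) = -84925*(-7/(11*(9 + 2*11/(-25 - 17)))) = -84925*(-7/(11*(9 + 2*11/(-42)))) = -84925*(-7/(11*(9 + 2*11*(-1/42)))) = -84925*(-7/(11*(9 - 11/21))) = -84925/(3*(-11/21)*(178/21)) = -84925/(-1958/147) = -84925*(-147/1958) = 12483975/1958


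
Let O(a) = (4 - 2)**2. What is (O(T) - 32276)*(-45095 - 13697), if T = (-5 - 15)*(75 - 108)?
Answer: 1897335424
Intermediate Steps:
T = 660 (T = -20*(-33) = 660)
O(a) = 4 (O(a) = 2**2 = 4)
(O(T) - 32276)*(-45095 - 13697) = (4 - 32276)*(-45095 - 13697) = -32272*(-58792) = 1897335424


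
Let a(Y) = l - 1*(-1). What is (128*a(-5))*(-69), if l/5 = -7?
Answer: 300288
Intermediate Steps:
l = -35 (l = 5*(-7) = -35)
a(Y) = -34 (a(Y) = -35 - 1*(-1) = -35 + 1 = -34)
(128*a(-5))*(-69) = (128*(-34))*(-69) = -4352*(-69) = 300288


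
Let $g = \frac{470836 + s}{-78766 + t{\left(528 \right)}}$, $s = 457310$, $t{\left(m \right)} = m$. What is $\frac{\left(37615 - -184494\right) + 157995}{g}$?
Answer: $- \frac{14869288376}{464073} \approx -32041.0$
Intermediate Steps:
$g = - \frac{464073}{39119}$ ($g = \frac{470836 + 457310}{-78766 + 528} = \frac{928146}{-78238} = 928146 \left(- \frac{1}{78238}\right) = - \frac{464073}{39119} \approx -11.863$)
$\frac{\left(37615 - -184494\right) + 157995}{g} = \frac{\left(37615 - -184494\right) + 157995}{- \frac{464073}{39119}} = \left(\left(37615 + 184494\right) + 157995\right) \left(- \frac{39119}{464073}\right) = \left(222109 + 157995\right) \left(- \frac{39119}{464073}\right) = 380104 \left(- \frac{39119}{464073}\right) = - \frac{14869288376}{464073}$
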